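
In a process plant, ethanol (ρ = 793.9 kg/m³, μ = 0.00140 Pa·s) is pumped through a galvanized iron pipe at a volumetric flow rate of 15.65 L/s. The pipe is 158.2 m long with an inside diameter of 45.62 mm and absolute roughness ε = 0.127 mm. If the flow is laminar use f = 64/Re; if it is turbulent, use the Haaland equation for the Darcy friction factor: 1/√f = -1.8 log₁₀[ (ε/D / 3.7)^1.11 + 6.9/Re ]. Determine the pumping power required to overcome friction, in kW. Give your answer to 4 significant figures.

Q = 15.65 L/s = 15.65/1000 = 0.01565 m³/s.
Cross-sectional area A = πD²/4 = π(0.04562)²/4 = 0.001635 m²; mean velocity V = Q/A = 0.01565/0.001635 = 9.574 m/s.
Reynolds number Re = ρVD/μ = 793.9 · 9.574 · 0.04562 / 0.0014 = 2.477e+05.
Re > 4000 → turbulent. Relative roughness ε/D = 0.000127/0.04562 = 0.00278. Haaland: 1/√f = -1.8 log₁₀[(0.00278/3.7)^1.11 + 6.9/2.477e+05] = -1.8 log₁₀[0.000341 + 2.79e-05] = 6.179, so f = 0.02619.
Darcy-Weisbach: ΔP = f(L/D)(ρV²/2) = 0.02619·(158.2/0.04562)·(793.9·9.574²/2) = 0.02619·3468·3.639e+04 = 3.305e+06 Pa.
Pumping power P = QΔP = 0.01565·3.305e+06 = 51716 W = 51.72 kW.

P ≈ 51.72 kW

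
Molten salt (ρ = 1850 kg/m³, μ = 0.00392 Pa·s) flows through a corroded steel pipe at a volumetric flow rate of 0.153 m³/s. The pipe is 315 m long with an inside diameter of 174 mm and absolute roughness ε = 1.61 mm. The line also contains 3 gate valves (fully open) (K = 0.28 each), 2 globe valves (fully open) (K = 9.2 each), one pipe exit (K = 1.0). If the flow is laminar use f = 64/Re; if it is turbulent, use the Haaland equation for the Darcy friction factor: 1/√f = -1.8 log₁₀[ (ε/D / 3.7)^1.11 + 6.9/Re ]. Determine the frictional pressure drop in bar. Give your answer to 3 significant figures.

ΔP ≈ 33.5 bar

Cross-sectional area A = πD²/4 = π(0.174)²/4 = 0.02378 m²; mean velocity V = Q/A = 0.153/0.02378 = 6.434 m/s.
Reynolds number Re = ρVD/μ = 1850 · 6.434 · 0.174 / 0.00392 = 5.284e+05.
Re > 4000 → turbulent. Relative roughness ε/D = 0.00161/0.174 = 0.00925. Haaland: 1/√f = -1.8 log₁₀[(0.00925/3.7)^1.11 + 6.9/5.284e+05] = -1.8 log₁₀[0.00129 + 1.31e-05] = 5.191, so f = 0.03711.
Total minor-loss coefficient ΣK = 3·0.28 + 2·9.2 + 1·1 = 20.2.
ΔP = [f·L/D + ΣK]·(ρV²/2) = [0.03711·315/0.174 + 20.2]·(1850·6.434²/2) = [67.19 + 20.2]·3.83e+04 = 3.348e+06 Pa.
ΔP = 3.348e+06 Pa = 33.5 bar.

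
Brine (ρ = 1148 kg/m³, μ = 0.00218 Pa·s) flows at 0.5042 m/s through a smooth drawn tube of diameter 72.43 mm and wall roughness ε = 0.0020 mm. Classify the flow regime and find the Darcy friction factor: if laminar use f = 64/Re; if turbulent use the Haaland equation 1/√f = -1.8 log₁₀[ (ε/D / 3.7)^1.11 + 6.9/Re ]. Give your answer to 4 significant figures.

Re = ρVD/μ = 1148·0.5042·0.07243/0.00218 = 1.923e+04.
Re > 4000 → turbulent. ε/D = 2e-06/0.07243 = 2.76e-05; Haaland: 1/√f = -1.8 log₁₀[2.04e-06 + 0.000359] = 6.197, so f = 0.02604.

f ≈ 0.02604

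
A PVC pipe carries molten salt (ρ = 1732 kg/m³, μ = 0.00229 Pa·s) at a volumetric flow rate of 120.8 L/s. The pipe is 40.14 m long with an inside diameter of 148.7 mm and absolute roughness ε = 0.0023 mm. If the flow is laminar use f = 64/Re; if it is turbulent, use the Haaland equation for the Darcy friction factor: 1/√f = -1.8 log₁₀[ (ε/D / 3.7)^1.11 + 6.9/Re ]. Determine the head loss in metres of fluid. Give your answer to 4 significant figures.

Q = 120.8 L/s = 120.8/1000 = 0.1208 m³/s.
Cross-sectional area A = πD²/4 = π(0.1487)²/4 = 0.01737 m²; mean velocity V = Q/A = 0.1208/0.01737 = 6.956 m/s.
Reynolds number Re = ρVD/μ = 1732 · 6.956 · 0.1487 / 0.00229 = 7.823e+05.
Re > 4000 → turbulent. Relative roughness ε/D = 2.3e-06/0.1487 = 1.55e-05. Haaland: 1/√f = -1.8 log₁₀[(1.55e-05/3.7)^1.11 + 6.9/7.823e+05] = -1.8 log₁₀[1.07e-06 + 8.82e-06] = 9.009, so f = 0.01232.
Darcy-Weisbach: ΔP = f(L/D)(ρV²/2) = 0.01232·(40.14/0.1487)·(1732·6.956²/2) = 0.01232·269.9·4.19e+04 = 1.394e+05 Pa.
Head loss h_f = ΔP/(ρg) = 1.394e+05/(1732·9.81) = 8.203 m.

h_f ≈ 8.203 m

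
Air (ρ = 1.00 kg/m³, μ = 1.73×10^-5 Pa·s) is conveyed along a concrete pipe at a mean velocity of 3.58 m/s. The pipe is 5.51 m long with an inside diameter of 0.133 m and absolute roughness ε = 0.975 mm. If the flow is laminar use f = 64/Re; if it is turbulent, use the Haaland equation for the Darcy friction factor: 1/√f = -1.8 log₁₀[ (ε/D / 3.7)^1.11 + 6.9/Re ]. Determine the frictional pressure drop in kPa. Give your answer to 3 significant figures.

ΔP ≈ 0.00972 kPa

Reynolds number Re = ρVD/μ = 1 · 3.58 · 0.133 / 1.73e-05 = 2.752e+04.
Re > 4000 → turbulent. Relative roughness ε/D = 0.000975/0.133 = 0.00733. Haaland: 1/√f = -1.8 log₁₀[(0.00733/3.7)^1.11 + 6.9/2.752e+04] = -1.8 log₁₀[0.000999 + 0.000251] = 5.226, so f = 0.03662.
Darcy-Weisbach: ΔP = f(L/D)(ρV²/2) = 0.03662·(5.51/0.133)·(1·3.58²/2) = 0.03662·41.43·6.408 = 9.722 Pa.
ΔP = 9.722 Pa = 0.00972 kPa.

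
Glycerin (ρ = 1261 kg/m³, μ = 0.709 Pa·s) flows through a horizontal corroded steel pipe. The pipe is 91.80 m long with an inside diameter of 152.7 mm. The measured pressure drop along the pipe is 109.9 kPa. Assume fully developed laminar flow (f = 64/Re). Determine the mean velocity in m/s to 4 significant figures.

V ≈ 1.230 m/s

For laminar flow, f = 64/Re with Re = ρVD/μ, so Darcy-Weisbach reduces to ΔP = 32μLV/D². Solving for V: V = ΔP·D²/(32μL) = 1.099e+05·(0.1527)²/(32·0.709·91.8) = 1.23 m/s.
Check: Re = ρVD/μ = 1261·1.23·0.1527/0.709 = 334.2 < 2300, so the laminar assumption holds.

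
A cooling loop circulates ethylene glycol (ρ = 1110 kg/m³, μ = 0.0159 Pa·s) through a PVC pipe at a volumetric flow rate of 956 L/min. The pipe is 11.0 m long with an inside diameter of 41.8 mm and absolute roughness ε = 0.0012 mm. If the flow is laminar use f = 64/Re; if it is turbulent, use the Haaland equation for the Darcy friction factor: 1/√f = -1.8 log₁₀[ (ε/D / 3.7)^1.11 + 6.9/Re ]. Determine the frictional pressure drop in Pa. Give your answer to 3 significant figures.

ΔP ≈ 447000 Pa

Q = 956 L/min = 956/60000 = 0.01593 m³/s.
Cross-sectional area A = πD²/4 = π(0.0418)²/4 = 0.001372 m²; mean velocity V = Q/A = 0.01593/0.001372 = 11.61 m/s.
Reynolds number Re = ρVD/μ = 1110 · 11.61 · 0.0418 / 0.0159 = 3.388e+04.
Re > 4000 → turbulent. Relative roughness ε/D = 1.2e-06/0.0418 = 2.87e-05. Haaland: 1/√f = -1.8 log₁₀[(2.87e-05/3.7)^1.11 + 6.9/3.388e+04] = -1.8 log₁₀[2.13e-06 + 0.000204] = 6.636, so f = 0.02271.
Darcy-Weisbach: ΔP = f(L/D)(ρV²/2) = 0.02271·(11/0.0418)·(1110·11.61²/2) = 0.02271·263.2·7.482e+04 = 4.471e+05 Pa.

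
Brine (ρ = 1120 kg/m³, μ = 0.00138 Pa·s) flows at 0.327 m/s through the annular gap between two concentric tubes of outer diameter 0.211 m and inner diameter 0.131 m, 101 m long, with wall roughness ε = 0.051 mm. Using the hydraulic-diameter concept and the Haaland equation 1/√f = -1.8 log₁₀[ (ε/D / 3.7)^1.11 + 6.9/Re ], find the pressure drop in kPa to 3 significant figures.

Hydraulic diameter D_h = 4A/P = D_o - D_i = 0.211 - 0.131 = 0.08 m.
Re = ρVD_h/μ = 1120·0.327·0.08/0.00138 = 2.123e+04.
ε/D_h = 5.1e-05/0.08 = 0.000638; Haaland gives 1/√f = -1.8 log₁₀[6.64e-05+0.000325] = 6.133, so f = 0.02658.
ΔP = f(L/D_h)(ρV²/2) = 0.02658·101/0.08·59.88 = 2010 Pa.
ΔP = 2.01 kPa.

ΔP ≈ 2.01 kPa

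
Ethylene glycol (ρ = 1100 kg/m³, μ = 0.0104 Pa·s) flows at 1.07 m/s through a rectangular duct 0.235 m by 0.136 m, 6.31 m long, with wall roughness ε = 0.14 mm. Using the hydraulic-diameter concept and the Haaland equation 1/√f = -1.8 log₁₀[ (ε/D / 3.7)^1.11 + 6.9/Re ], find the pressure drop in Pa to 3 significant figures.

ΔP ≈ 632 Pa

Hydraulic diameter D_h = 4A/P = 4·(0.235·0.136)/(2·(0.235+0.136)) = 0.1278/0.742 = 0.1723 m.
Re = ρVD_h/μ = 1100·1.07·0.1723/0.0104 = 1.95e+04.
ε/D_h = 0.00014/0.1723 = 0.000813; Haaland gives 1/√f = -1.8 log₁₀[8.69e-05+0.000354] = 6.04, so f = 0.02741.
ΔP = f(L/D_h)(ρV²/2) = 0.02741·6.31/0.1723·629.7 = 632.1 Pa.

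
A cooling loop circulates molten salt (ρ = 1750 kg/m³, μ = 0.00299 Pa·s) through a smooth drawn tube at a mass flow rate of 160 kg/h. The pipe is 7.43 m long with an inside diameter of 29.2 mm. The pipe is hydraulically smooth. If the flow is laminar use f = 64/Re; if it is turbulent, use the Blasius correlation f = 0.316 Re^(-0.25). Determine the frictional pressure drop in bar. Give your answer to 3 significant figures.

ṁ = 160 kg/h = 160/3600 = 0.04444 kg/s.
A = πD²/4 = π(0.0292)²/4 = 0.0006697 m²; mean velocity V = ṁ/(ρA) = 0.04444/(1750 · 0.0006697) = 0.03792 m/s.
Reynolds number Re = ρVD/μ = 1750 · 0.03792 · 0.0292 / 0.00299 = 648.1.
Re < 2300 → laminar flow, so f = 64/Re = 64/648.1 = 0.09874 (the turbulent correlation is not needed).
Darcy-Weisbach: ΔP = f(L/D)(ρV²/2) = 0.09874·(7.43/0.0292)·(1750·0.03792²/2) = 0.09874·254.5·1.259 = 31.62 Pa.
ΔP = 31.62 Pa = 3.16×10^-4 bar.

ΔP ≈ 3.16×10^-4 bar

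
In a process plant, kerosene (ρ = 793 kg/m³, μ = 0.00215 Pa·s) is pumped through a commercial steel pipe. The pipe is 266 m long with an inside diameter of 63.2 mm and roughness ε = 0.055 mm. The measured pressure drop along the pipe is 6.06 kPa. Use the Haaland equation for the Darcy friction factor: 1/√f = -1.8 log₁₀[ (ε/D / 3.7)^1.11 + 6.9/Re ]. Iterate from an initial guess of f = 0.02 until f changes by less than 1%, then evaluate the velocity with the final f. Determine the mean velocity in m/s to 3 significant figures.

V ≈ 0.325 m/s

Rearranging Darcy-Weisbach: V = √(2·ΔP·D/(f·L·ρ)). With ε/D = 5.5e-05/0.0632 = 0.00087, iterate starting from f = 0.02:
  f = 0.02 → V = √(2·6060·0.0632/(0.02·266·793)) = 0.4261 m/s; Re = ρVD/μ = 9933; f → 0.03205
  f = 0.03205 → V = 0.3366 m/s; Re = 7846; f → 0.03403
  f = 0.03403 → V = 0.3267 m/s; Re = 7615; f → 0.03429
Converged (Δf/f < 1%). With the final f = 0.03429: V = √(2·6060·0.0632/(0.03429·266·793)) = 0.3254 m/s.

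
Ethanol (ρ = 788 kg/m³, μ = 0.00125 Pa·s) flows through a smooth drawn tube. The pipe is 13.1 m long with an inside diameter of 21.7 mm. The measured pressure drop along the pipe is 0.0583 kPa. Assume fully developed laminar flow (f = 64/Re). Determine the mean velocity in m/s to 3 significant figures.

For laminar flow, f = 64/Re with Re = ρVD/μ, so Darcy-Weisbach reduces to ΔP = 32μLV/D². Solving for V: V = ΔP·D²/(32μL) = 58.3·(0.0217)²/(32·0.00125·13.1) = 0.05239 m/s.
Check: Re = ρVD/μ = 788·0.05239·0.0217/0.00125 = 716.7 < 2300, so the laminar assumption holds.

V ≈ 0.0524 m/s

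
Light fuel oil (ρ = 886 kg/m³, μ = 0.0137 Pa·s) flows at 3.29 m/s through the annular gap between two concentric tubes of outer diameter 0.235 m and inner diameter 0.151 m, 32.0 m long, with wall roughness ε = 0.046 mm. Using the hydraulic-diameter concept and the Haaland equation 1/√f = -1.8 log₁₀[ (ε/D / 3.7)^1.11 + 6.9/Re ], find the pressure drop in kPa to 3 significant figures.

ΔP ≈ 50.1 kPa

Hydraulic diameter D_h = 4A/P = D_o - D_i = 0.235 - 0.151 = 0.084 m.
Re = ρVD_h/μ = 886·3.29·0.084/0.0137 = 1.787e+04.
ε/D_h = 4.6e-05/0.084 = 0.000548; Haaland gives 1/√f = -1.8 log₁₀[5.61e-05+0.000386] = 6.038, so f = 0.02743.
ΔP = f(L/D_h)(ρV²/2) = 0.02743·32/0.084·4795 = 5.011e+04 Pa.
ΔP = 50.1 kPa.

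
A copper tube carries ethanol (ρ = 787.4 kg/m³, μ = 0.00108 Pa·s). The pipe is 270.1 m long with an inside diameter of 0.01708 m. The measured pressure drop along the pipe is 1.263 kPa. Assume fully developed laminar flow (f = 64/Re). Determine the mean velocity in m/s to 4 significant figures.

For laminar flow, f = 64/Re with Re = ρVD/μ, so Darcy-Weisbach reduces to ΔP = 32μLV/D². Solving for V: V = ΔP·D²/(32μL) = 1263·(0.01708)²/(32·0.00108·270.1) = 0.03947 m/s.
Check: Re = ρVD/μ = 787.4·0.03947·0.01708/0.00108 = 491.5 < 2300, so the laminar assumption holds.

V ≈ 0.03947 m/s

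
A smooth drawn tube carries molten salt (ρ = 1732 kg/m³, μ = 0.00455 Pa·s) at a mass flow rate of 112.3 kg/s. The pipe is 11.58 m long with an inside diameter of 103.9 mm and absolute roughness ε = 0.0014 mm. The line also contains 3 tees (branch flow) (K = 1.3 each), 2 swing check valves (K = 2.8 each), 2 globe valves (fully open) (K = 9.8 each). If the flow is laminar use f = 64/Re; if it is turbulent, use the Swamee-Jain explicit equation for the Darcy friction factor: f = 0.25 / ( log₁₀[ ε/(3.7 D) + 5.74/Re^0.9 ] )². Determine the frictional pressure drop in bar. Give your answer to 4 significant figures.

A = πD²/4 = π(0.1039)²/4 = 0.008479 m²; mean velocity V = ṁ/(ρA) = 112.3/(1732 · 0.008479) = 7.647 m/s.
Reynolds number Re = ρVD/μ = 1732 · 7.647 · 0.1039 / 0.00455 = 3.025e+05.
Re > 4000 → turbulent. Relative roughness ε/D = 1.4e-06/0.1039 = 1.35e-05. Swamee-Jain: f = 0.25/(log₁₀[1.35e-05/3.7 + 5.74/3.025e+05^0.9])² = 0.25/(log₁₀[3.64e-06 + 6.7e-05])² = 0.25/(-4.151)² = 0.01451.
Total minor-loss coefficient ΣK = 3·1.3 + 2·2.8 + 2·9.8 = 29.1.
ΔP = [f·L/D + ΣK]·(ρV²/2) = [0.01451·11.58/0.1039 + 29.1]·(1732·7.647²/2) = [1.617 + 29.1]·5.065e+04 = 1.556e+06 Pa.
ΔP = 1.556e+06 Pa = 15.56 bar.

ΔP ≈ 15.56 bar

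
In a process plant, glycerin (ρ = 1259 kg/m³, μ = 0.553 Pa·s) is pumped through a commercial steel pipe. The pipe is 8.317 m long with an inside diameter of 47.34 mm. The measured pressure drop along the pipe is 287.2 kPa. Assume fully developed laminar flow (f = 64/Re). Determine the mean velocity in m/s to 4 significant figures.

V ≈ 4.373 m/s

For laminar flow, f = 64/Re with Re = ρVD/μ, so Darcy-Weisbach reduces to ΔP = 32μLV/D². Solving for V: V = ΔP·D²/(32μL) = 2.872e+05·(0.04734)²/(32·0.553·8.317) = 4.373 m/s.
Check: Re = ρVD/μ = 1259·4.373·0.04734/0.553 = 471.3 < 2300, so the laminar assumption holds.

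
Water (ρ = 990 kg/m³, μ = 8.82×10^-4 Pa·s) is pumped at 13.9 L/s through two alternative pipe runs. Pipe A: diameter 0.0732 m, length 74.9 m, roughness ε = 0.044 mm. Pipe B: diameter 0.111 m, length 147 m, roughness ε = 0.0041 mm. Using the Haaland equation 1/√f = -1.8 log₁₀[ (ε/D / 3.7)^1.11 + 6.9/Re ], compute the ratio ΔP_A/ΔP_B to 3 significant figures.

Pipe A: V = Q/A = 0.0139/0.004208 = 3.303 m/s; Re = 2.714e+05; ε/D = 0.000601; Haaland → f = 0.01875; ΔP_A = f(L/D)(ρV²/2) = 1.036e+05 Pa.
Pipe B: V = Q/A = 0.0139/0.009677 = 1.436 m/s; Re = 1.79e+05; ε/D = 3.69e-05; Haaland → f = 0.01606; ΔP_B = f(L/D)(ρV²/2) = 2.173e+04 Pa.
ΔP_A/ΔP_B = 1.036e+05/2.173e+04 = 4.77.

ΔP_A/ΔP_B ≈ 4.77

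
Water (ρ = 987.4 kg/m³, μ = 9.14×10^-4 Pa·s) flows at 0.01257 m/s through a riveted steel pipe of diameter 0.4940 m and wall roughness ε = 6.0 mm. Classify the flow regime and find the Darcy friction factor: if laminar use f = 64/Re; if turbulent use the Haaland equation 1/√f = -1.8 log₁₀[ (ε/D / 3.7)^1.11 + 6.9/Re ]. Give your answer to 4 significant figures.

f ≈ 0.04724

Re = ρVD/μ = 987.4·0.01257·0.494/0.000914 = 6708.
Re > 4000 → turbulent. ε/D = 0.006/0.494 = 0.0121; Haaland: 1/√f = -1.8 log₁₀[0.00175 + 0.00103] = 4.601, so f = 0.04724.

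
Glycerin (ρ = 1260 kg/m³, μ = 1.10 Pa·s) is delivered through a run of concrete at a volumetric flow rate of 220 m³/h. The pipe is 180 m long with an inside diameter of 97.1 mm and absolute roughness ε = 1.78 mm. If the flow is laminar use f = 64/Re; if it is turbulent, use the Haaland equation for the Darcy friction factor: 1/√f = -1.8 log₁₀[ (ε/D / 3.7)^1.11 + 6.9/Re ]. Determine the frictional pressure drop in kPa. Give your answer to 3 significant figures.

ΔP ≈ 5550 kPa

Q = 220 m³/h = 220/3600 = 0.06111 m³/s.
Cross-sectional area A = πD²/4 = π(0.0971)²/4 = 0.007405 m²; mean velocity V = Q/A = 0.06111/0.007405 = 8.253 m/s.
Reynolds number Re = ρVD/μ = 1260 · 8.253 · 0.0971 / 1.1 = 917.9.
Re < 2300 → laminar flow, so f = 64/Re = 64/917.9 = 0.06973 (the turbulent correlation is not needed).
Darcy-Weisbach: ΔP = f(L/D)(ρV²/2) = 0.06973·(180/0.0971)·(1260·8.253²/2) = 0.06973·1854·4.291e+04 = 5.546e+06 Pa.
ΔP = 5.546e+06 Pa = 5550 kPa.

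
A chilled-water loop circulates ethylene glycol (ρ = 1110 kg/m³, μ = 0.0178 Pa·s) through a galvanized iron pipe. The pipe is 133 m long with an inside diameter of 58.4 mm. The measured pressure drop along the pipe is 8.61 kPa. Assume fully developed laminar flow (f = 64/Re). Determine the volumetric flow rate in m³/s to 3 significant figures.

Q ≈ 0.00104 m³/s

For laminar flow, f = 64/Re with Re = ρVD/μ, so Darcy-Weisbach reduces to ΔP = 32μLV/D². Solving for V: V = ΔP·D²/(32μL) = 8610·(0.0584)²/(32·0.0178·133) = 0.3876 m/s.
Check: Re = ρVD/μ = 1110·0.3876·0.0584/0.0178 = 1412 < 2300, so the laminar assumption holds.
Q = V·A = 0.3876·(π/4·0.0584²) = 0.001038 m³/s = 0.00104 m³/s.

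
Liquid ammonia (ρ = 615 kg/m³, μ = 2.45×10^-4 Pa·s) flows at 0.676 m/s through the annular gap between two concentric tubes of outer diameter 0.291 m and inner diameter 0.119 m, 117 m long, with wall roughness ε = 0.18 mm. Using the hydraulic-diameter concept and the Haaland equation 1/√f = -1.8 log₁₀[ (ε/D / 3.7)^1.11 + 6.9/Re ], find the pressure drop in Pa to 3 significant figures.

ΔP ≈ 1980 Pa

Hydraulic diameter D_h = 4A/P = D_o - D_i = 0.291 - 0.119 = 0.172 m.
Re = ρVD_h/μ = 615·0.676·0.172/0.000245 = 2.919e+05.
ε/D_h = 0.00018/0.172 = 0.00105; Haaland gives 1/√f = -1.8 log₁₀[0.000115+2.36e-05] = 6.944, so f = 0.02074.
ΔP = f(L/D_h)(ρV²/2) = 0.02074·117/0.172·140.5 = 1982 Pa.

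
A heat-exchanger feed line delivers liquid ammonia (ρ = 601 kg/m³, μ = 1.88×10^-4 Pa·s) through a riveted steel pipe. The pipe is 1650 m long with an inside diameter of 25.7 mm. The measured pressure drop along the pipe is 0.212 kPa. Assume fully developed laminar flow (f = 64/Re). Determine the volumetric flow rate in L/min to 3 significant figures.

Q ≈ 0.439 L/min

For laminar flow, f = 64/Re with Re = ρVD/μ, so Darcy-Weisbach reduces to ΔP = 32μLV/D². Solving for V: V = ΔP·D²/(32μL) = 212·(0.0257)²/(32·0.000188·1650) = 0.01411 m/s.
Check: Re = ρVD/μ = 601·0.01411·0.0257/0.000188 = 1159 < 2300, so the laminar assumption holds.
Q = V·A = 0.01411·(π/4·0.0257²) = 7.318e-06 m³/s = 0.439 L/min.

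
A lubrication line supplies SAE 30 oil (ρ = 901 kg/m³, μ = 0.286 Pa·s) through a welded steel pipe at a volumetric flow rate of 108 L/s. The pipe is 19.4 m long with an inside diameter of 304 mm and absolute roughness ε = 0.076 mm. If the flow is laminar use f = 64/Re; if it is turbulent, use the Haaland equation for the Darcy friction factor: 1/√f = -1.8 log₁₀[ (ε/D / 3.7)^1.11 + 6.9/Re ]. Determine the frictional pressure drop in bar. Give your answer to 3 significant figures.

Q = 108 L/s = 108/1000 = 0.108 m³/s.
Cross-sectional area A = πD²/4 = π(0.304)²/4 = 0.07258 m²; mean velocity V = Q/A = 0.108/0.07258 = 1.488 m/s.
Reynolds number Re = ρVD/μ = 901 · 1.488 · 0.304 / 0.286 = 1425.
Re < 2300 → laminar flow, so f = 64/Re = 64/1425 = 0.04491 (the turbulent correlation is not needed).
Darcy-Weisbach: ΔP = f(L/D)(ρV²/2) = 0.04491·(19.4/0.304)·(901·1.488²/2) = 0.04491·63.82·997.4 = 2859 Pa.
ΔP = 2859 Pa = 0.0286 bar.

ΔP ≈ 0.0286 bar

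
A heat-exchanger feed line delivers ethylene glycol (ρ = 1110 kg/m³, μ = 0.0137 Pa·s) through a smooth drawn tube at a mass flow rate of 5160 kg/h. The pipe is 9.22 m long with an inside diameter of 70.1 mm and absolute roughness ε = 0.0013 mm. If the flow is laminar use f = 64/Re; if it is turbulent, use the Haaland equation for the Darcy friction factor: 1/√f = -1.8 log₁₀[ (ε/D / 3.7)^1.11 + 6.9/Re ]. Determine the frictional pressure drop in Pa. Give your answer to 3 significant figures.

ṁ = 5160 kg/h = 5160/3600 = 1.433 kg/s.
A = πD²/4 = π(0.0701)²/4 = 0.003859 m²; mean velocity V = ṁ/(ρA) = 1.433/(1110 · 0.003859) = 0.3346 m/s.
Reynolds number Re = ρVD/μ = 1110 · 0.3346 · 0.0701 / 0.0137 = 1900.
Re < 2300 → laminar flow, so f = 64/Re = 64/1900 = 0.03368 (the turbulent correlation is not needed).
Darcy-Weisbach: ΔP = f(L/D)(ρV²/2) = 0.03368·(9.22/0.0701)·(1110·0.3346²/2) = 0.03368·131.5·62.13 = 275.2 Pa.

ΔP ≈ 275 Pa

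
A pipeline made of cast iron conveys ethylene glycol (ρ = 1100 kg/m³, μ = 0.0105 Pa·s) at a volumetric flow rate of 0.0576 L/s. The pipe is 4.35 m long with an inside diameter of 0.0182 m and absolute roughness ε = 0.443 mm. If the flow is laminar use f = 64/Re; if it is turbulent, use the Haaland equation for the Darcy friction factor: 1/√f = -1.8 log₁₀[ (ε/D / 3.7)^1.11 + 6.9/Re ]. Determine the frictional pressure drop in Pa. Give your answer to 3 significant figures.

Q = 0.0576 L/s = 0.0576/1000 = 5.76e-05 m³/s.
Cross-sectional area A = πD²/4 = π(0.0182)²/4 = 0.0002602 m²; mean velocity V = Q/A = 5.76e-05/0.0002602 = 0.2214 m/s.
Reynolds number Re = ρVD/μ = 1100 · 0.2214 · 0.0182 / 0.0105 = 422.1.
Re < 2300 → laminar flow, so f = 64/Re = 64/422.1 = 0.1516 (the turbulent correlation is not needed).
Darcy-Weisbach: ΔP = f(L/D)(ρV²/2) = 0.1516·(4.35/0.0182)·(1100·0.2214²/2) = 0.1516·239·26.96 = 977 Pa.

ΔP ≈ 977 Pa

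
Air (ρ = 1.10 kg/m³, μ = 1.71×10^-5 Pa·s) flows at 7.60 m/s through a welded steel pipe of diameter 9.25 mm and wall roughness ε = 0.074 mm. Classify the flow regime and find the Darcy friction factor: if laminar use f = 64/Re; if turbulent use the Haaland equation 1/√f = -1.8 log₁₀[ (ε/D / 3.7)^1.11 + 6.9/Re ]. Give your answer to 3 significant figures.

f ≈ 0.0463

Re = ρVD/μ = 1.1·7.6·0.00925/1.71e-05 = 4522.
Re > 4000 → turbulent. ε/D = 7.4e-05/0.00925 = 0.008; Haaland: 1/√f = -1.8 log₁₀[0.0011 + 0.00153] = 4.645, so f = 0.04635.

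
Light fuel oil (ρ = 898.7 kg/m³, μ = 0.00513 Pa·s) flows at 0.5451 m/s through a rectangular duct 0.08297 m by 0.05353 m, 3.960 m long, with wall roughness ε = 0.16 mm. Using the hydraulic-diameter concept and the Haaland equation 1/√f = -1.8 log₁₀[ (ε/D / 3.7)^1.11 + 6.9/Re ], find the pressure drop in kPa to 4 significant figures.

Hydraulic diameter D_h = 4A/P = 4·(0.08297·0.05353)/(2·(0.08297+0.05353)) = 0.01777/0.273 = 0.06508 m.
Re = ρVD_h/μ = 898.7·0.5451·0.06508/0.00513 = 6214.
ε/D_h = 0.00016/0.06508 = 0.00246; Haaland gives 1/√f = -1.8 log₁₀[0.000297+0.00111] = 5.133, so f = 0.03796.
ΔP = f(L/D_h)(ρV²/2) = 0.03796·3.96/0.06508·133.5 = 308.4 Pa.
ΔP = 0.3084 kPa.

ΔP ≈ 0.3084 kPa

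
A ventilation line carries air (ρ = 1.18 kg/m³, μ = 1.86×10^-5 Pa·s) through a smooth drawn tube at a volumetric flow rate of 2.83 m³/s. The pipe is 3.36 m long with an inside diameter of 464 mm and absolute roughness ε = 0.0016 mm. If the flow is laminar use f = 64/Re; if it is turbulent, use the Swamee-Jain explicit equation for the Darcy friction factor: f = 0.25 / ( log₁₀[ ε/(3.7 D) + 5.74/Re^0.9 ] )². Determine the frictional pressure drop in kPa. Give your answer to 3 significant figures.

Cross-sectional area A = πD²/4 = π(0.464)²/4 = 0.1691 m²; mean velocity V = Q/A = 2.83/0.1691 = 16.74 m/s.
Reynolds number Re = ρVD/μ = 1.18 · 16.74 · 0.464 / 1.86e-05 = 4.927e+05.
Re > 4000 → turbulent. Relative roughness ε/D = 1.6e-06/0.464 = 3.45e-06. Swamee-Jain: f = 0.25/(log₁₀[3.45e-06/3.7 + 5.74/4.927e+05^0.9])² = 0.25/(log₁₀[9.32e-07 + 4.32e-05])² = 0.25/(-4.355)² = 0.01318.
Darcy-Weisbach: ΔP = f(L/D)(ρV²/2) = 0.01318·(3.36/0.464)·(1.18·16.74²/2) = 0.01318·7.241·165.3 = 15.77 Pa.
ΔP = 15.77 Pa = 0.0158 kPa.

ΔP ≈ 0.0158 kPa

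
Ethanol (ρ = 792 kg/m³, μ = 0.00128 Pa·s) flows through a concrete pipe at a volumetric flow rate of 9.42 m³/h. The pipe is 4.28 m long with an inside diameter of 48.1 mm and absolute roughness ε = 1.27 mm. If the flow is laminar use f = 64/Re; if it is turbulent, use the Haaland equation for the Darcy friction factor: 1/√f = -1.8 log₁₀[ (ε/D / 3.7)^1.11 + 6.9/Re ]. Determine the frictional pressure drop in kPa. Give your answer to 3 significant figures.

Q = 9.42 m³/h = 9.42/3600 = 0.002617 m³/s.
Cross-sectional area A = πD²/4 = π(0.0481)²/4 = 0.001817 m²; mean velocity V = Q/A = 0.002617/0.001817 = 1.44 m/s.
Reynolds number Re = ρVD/μ = 792 · 1.44 · 0.0481 / 0.00128 = 4.286e+04.
Re > 4000 → turbulent. Relative roughness ε/D = 0.00127/0.0481 = 0.0264. Haaland: 1/√f = -1.8 log₁₀[(0.0264/3.7)^1.11 + 6.9/4.286e+04] = -1.8 log₁₀[0.00414 + 0.000161] = 4.259, so f = 0.05513.
Darcy-Weisbach: ΔP = f(L/D)(ρV²/2) = 0.05513·(4.28/0.0481)·(792·1.44²/2) = 0.05513·88.98·821.2 = 4028 Pa.
ΔP = 4028 Pa = 4.03 kPa.

ΔP ≈ 4.03 kPa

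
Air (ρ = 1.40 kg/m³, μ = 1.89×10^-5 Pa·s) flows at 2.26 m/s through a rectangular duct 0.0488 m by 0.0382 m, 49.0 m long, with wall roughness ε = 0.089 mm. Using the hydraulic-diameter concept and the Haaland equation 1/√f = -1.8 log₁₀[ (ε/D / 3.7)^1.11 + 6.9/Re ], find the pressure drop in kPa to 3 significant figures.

ΔP ≈ 0.148 kPa

Hydraulic diameter D_h = 4A/P = 4·(0.0488·0.0382)/(2·(0.0488+0.0382)) = 0.007457/0.174 = 0.04285 m.
Re = ρVD_h/μ = 1.4·2.26·0.04285/1.89e-05 = 7174.
ε/D_h = 8.9e-05/0.04285 = 0.00208; Haaland gives 1/√f = -1.8 log₁₀[0.000246+0.000962] = 5.252, so f = 0.03625.
ΔP = f(L/D_h)(ρV²/2) = 0.03625·49/0.04285·3.575 = 148.2 Pa.
ΔP = 0.148 kPa.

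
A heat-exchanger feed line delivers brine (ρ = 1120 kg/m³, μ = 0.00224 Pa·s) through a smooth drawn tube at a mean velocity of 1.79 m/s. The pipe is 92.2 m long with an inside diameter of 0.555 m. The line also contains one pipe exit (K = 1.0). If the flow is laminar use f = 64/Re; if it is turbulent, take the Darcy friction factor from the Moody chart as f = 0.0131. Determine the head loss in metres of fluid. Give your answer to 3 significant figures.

h_f ≈ 0.519 m

Reynolds number Re = ρVD/μ = 1120 · 1.79 · 0.555 / 0.00224 = 4.967e+05.
Re > 4000 → turbulent; use the Moody-chart value f = 0.0131.
Total minor-loss coefficient ΣK = 1·1 = 1.
ΔP = [f·L/D + ΣK]·(ρV²/2) = [0.0131·92.2/0.555 + 1]·(1120·1.79²/2) = [2.176 + 1]·1794 = 5699 Pa.
Head loss h_f = ΔP/(ρg) = 5699/(1120·9.81) = 0.519 m.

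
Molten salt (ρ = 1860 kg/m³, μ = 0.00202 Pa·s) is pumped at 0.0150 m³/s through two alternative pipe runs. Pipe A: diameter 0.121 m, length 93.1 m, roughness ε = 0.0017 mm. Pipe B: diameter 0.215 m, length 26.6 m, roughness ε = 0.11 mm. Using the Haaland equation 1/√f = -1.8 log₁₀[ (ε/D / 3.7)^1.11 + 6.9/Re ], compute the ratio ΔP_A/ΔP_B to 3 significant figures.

Pipe A: V = Q/A = 0.015/0.0115 = 1.304 m/s; Re = 1.453e+05; ε/D = 1.4e-05; Haaland → f = 0.01658; ΔP_A = f(L/D)(ρV²/2) = 2.019e+04 Pa.
Pipe B: V = Q/A = 0.015/0.03631 = 0.4132 m/s; Re = 8.179e+04; ε/D = 0.000512; Haaland → f = 0.02066; ΔP_B = f(L/D)(ρV²/2) = 405.8 Pa.
ΔP_A/ΔP_B = 2.019e+04/405.8 = 49.7.

ΔP_A/ΔP_B ≈ 49.7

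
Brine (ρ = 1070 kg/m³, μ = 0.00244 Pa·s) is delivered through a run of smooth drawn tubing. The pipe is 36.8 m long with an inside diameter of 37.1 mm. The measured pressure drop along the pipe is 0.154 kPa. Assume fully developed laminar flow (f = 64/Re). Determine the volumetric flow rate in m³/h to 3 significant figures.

Q ≈ 0.287 m³/h

For laminar flow, f = 64/Re with Re = ρVD/μ, so Darcy-Weisbach reduces to ΔP = 32μLV/D². Solving for V: V = ΔP·D²/(32μL) = 154·(0.0371)²/(32·0.00244·36.8) = 0.07377 m/s.
Check: Re = ρVD/μ = 1070·0.07377·0.0371/0.00244 = 1200 < 2300, so the laminar assumption holds.
Q = V·A = 0.07377·(π/4·0.0371²) = 7.975e-05 m³/s = 0.287 m³/h.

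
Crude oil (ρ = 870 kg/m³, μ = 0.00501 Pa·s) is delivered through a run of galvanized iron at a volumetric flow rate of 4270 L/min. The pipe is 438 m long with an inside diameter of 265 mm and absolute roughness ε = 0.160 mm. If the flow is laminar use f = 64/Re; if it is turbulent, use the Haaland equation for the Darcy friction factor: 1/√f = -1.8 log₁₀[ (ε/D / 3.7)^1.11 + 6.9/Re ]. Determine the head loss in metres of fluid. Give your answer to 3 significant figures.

h_f ≈ 3.08 m

Q = 4270 L/min = 4270/60000 = 0.07117 m³/s.
Cross-sectional area A = πD²/4 = π(0.265)²/4 = 0.05515 m²; mean velocity V = Q/A = 0.07117/0.05515 = 1.29 m/s.
Reynolds number Re = ρVD/μ = 870 · 1.29 · 0.265 / 0.00501 = 5.938e+04.
Re > 4000 → turbulent. Relative roughness ε/D = 0.00016/0.265 = 0.000604. Haaland: 1/√f = -1.8 log₁₀[(0.000604/3.7)^1.11 + 6.9/5.938e+04] = -1.8 log₁₀[6.25e-05 + 0.000116] = 6.746, so f = 0.02197.
Darcy-Weisbach: ΔP = f(L/D)(ρV²/2) = 0.02197·(438/0.265)·(870·1.29²/2) = 0.02197·1653·724.2 = 2.63e+04 Pa.
Head loss h_f = ΔP/(ρg) = 2.63e+04/(870·9.81) = 3.08 m.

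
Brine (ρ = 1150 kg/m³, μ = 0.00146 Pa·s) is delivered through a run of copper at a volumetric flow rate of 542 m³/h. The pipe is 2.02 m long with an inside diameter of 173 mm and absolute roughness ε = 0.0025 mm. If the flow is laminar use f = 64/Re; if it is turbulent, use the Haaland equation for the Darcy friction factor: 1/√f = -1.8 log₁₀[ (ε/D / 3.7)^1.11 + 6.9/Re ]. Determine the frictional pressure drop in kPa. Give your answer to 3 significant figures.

ΔP ≈ 3.33 kPa

Q = 542 m³/h = 542/3600 = 0.1506 m³/s.
Cross-sectional area A = πD²/4 = π(0.173)²/4 = 0.02351 m²; mean velocity V = Q/A = 0.1506/0.02351 = 6.405 m/s.
Reynolds number Re = ρVD/μ = 1150 · 6.405 · 0.173 / 0.00146 = 8.728e+05.
Re > 4000 → turbulent. Relative roughness ε/D = 2.5e-06/0.173 = 1.45e-05. Haaland: 1/√f = -1.8 log₁₀[(1.45e-05/3.7)^1.11 + 6.9/8.728e+05] = -1.8 log₁₀[9.93e-07 + 7.91e-06] = 9.091, so f = 0.0121.
Darcy-Weisbach: ΔP = f(L/D)(ρV²/2) = 0.0121·(2.02/0.173)·(1150·6.405²/2) = 0.0121·11.68·2.359e+04 = 3332 Pa.
ΔP = 3332 Pa = 3.33 kPa.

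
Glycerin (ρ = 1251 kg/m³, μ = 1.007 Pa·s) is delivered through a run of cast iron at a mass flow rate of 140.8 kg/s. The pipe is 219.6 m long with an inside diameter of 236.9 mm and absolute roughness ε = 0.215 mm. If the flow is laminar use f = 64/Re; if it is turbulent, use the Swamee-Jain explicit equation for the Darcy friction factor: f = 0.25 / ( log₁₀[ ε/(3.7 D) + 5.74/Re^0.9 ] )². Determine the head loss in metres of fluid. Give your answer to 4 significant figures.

h_f ≈ 26.23 m

A = πD²/4 = π(0.2369)²/4 = 0.04408 m²; mean velocity V = ṁ/(ρA) = 140.8/(1251 · 0.04408) = 2.553 m/s.
Reynolds number Re = ρVD/μ = 1251 · 2.553 · 0.2369 / 1.01 = 751.5.
Re < 2300 → laminar flow, so f = 64/Re = 64/751.5 = 0.08517 (the turbulent correlation is not needed).
Darcy-Weisbach: ΔP = f(L/D)(ρV²/2) = 0.08517·(219.6/0.2369)·(1251·2.553²/2) = 0.08517·927·4078 = 3.22e+05 Pa.
Head loss h_f = ΔP/(ρg) = 3.22e+05/(1251·9.81) = 26.23 m.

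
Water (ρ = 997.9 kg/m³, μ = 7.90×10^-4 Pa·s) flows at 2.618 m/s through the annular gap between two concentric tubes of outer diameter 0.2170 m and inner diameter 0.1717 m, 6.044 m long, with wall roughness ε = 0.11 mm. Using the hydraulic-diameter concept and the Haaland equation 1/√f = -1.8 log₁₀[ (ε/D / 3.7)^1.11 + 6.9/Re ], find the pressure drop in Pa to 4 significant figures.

ΔP ≈ 11700 Pa

Hydraulic diameter D_h = 4A/P = D_o - D_i = 0.217 - 0.1717 = 0.0453 m.
Re = ρVD_h/μ = 997.9·2.618·0.0453/0.00079 = 1.498e+05.
ε/D_h = 0.00011/0.0453 = 0.00243; Haaland gives 1/√f = -1.8 log₁₀[0.000293+4.61e-05] = 6.245, so f = 0.02564.
ΔP = f(L/D_h)(ρV²/2) = 0.02564·6.044/0.0453·3420 = 1.17e+04 Pa.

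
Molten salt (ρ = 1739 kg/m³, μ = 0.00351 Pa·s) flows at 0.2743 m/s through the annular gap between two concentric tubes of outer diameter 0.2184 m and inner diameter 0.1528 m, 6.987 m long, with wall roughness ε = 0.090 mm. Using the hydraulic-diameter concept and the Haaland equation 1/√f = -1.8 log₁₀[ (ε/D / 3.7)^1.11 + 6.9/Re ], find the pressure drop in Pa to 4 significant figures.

ΔP ≈ 234.0 Pa

Hydraulic diameter D_h = 4A/P = D_o - D_i = 0.2184 - 0.1528 = 0.0656 m.
Re = ρVD_h/μ = 1739·0.2743·0.0656/0.00351 = 8915.
ε/D_h = 9e-05/0.0656 = 0.00137; Haaland gives 1/√f = -1.8 log₁₀[0.000156+0.000774] = 5.457, so f = 0.03358.
ΔP = f(L/D_h)(ρV²/2) = 0.03358·6.987/0.0656·65.42 = 234 Pa.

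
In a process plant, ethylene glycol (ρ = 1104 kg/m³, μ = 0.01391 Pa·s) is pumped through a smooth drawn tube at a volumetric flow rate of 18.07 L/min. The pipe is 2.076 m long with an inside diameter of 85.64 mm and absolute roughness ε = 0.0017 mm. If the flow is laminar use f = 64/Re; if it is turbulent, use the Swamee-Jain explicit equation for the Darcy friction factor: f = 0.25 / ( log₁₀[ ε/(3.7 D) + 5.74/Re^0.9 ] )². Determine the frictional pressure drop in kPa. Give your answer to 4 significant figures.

Q = 18.07 L/min = 18.07/60000 = 0.0003012 m³/s.
Cross-sectional area A = πD²/4 = π(0.08564)²/4 = 0.00576 m²; mean velocity V = Q/A = 0.0003012/0.00576 = 0.05228 m/s.
Reynolds number Re = ρVD/μ = 1104 · 0.05228 · 0.08564 / 0.0139 = 355.4.
Re < 2300 → laminar flow, so f = 64/Re = 64/355.4 = 0.1801 (the turbulent correlation is not needed).
Darcy-Weisbach: ΔP = f(L/D)(ρV²/2) = 0.1801·(2.076/0.08564)·(1104·0.05228²/2) = 0.1801·24.24·1.509 = 6.587 Pa.
ΔP = 6.587 Pa = 0.006587 kPa.

ΔP ≈ 0.006587 kPa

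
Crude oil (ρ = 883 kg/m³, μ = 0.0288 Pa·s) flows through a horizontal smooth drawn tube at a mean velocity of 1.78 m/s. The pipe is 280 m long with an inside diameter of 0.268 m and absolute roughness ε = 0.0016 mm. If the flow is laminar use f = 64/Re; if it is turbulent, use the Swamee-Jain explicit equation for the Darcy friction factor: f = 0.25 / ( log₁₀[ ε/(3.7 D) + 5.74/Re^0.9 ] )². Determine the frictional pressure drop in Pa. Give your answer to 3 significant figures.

Reynolds number Re = ρVD/μ = 883 · 1.78 · 0.268 / 0.0288 = 1.463e+04.
Re > 4000 → turbulent. Relative roughness ε/D = 1.6e-06/0.268 = 5.97e-06. Swamee-Jain: f = 0.25/(log₁₀[5.97e-06/3.7 + 5.74/1.463e+04^0.9])² = 0.25/(log₁₀[1.61e-06 + 0.00102])² = 0.25/(-2.989)² = 0.02798.
Darcy-Weisbach: ΔP = f(L/D)(ρV²/2) = 0.02798·(280/0.268)·(883·1.78²/2) = 0.02798·1045·1399 = 4.09e+04 Pa.

ΔP ≈ 40900 Pa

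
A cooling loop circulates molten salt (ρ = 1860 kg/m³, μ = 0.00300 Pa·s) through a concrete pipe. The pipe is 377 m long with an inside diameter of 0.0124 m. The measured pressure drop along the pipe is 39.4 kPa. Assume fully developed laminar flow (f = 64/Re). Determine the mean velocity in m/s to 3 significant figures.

For laminar flow, f = 64/Re with Re = ρVD/μ, so Darcy-Weisbach reduces to ΔP = 32μLV/D². Solving for V: V = ΔP·D²/(32μL) = 3.94e+04·(0.0124)²/(32·0.003·377) = 0.1674 m/s.
Check: Re = ρVD/μ = 1860·0.1674·0.0124/0.003 = 1287 < 2300, so the laminar assumption holds.

V ≈ 0.167 m/s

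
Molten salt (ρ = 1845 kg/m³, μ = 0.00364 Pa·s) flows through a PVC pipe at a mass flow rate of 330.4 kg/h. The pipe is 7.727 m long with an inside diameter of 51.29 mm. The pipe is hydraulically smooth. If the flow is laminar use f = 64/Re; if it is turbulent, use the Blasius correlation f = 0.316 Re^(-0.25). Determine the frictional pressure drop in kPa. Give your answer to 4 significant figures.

ΔP ≈ 0.008237 kPa

ṁ = 330.4 kg/h = 330.4/3600 = 0.09178 kg/s.
A = πD²/4 = π(0.05129)²/4 = 0.002066 m²; mean velocity V = ṁ/(ρA) = 0.09178/(1845 · 0.002066) = 0.02408 m/s.
Reynolds number Re = ρVD/μ = 1845 · 0.02408 · 0.05129 / 0.00364 = 625.9.
Re < 2300 → laminar flow, so f = 64/Re = 64/625.9 = 0.1023 (the turbulent correlation is not needed).
Darcy-Weisbach: ΔP = f(L/D)(ρV²/2) = 0.1023·(7.727/0.05129)·(1845·0.02408²/2) = 0.1023·150.7·0.5347 = 8.237 Pa.
ΔP = 8.237 Pa = 0.008237 kPa.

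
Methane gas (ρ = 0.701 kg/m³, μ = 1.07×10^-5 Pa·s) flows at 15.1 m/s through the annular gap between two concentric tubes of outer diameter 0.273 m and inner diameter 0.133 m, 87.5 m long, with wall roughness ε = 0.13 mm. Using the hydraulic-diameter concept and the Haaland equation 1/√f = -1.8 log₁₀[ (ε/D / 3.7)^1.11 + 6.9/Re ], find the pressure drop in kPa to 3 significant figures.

ΔP ≈ 1.06 kPa

Hydraulic diameter D_h = 4A/P = D_o - D_i = 0.273 - 0.133 = 0.14 m.
Re = ρVD_h/μ = 0.701·15.1·0.14/1.07e-05 = 1.385e+05.
ε/D_h = 0.00013/0.14 = 0.000929; Haaland gives 1/√f = -1.8 log₁₀[0.000101+4.98e-05] = 6.88, so f = 0.02113.
ΔP = f(L/D_h)(ρV²/2) = 0.02113·87.5/0.14·79.92 = 1055 Pa.
ΔP = 1.06 kPa.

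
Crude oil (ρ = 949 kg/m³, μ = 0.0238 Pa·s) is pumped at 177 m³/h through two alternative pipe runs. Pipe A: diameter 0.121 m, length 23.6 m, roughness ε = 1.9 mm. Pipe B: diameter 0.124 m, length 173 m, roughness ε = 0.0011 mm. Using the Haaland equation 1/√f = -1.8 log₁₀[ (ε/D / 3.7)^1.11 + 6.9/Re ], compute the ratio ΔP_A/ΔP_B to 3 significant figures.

Pipe A: V = Q/A = 0.04917/0.0115 = 4.276 m/s; Re = 2.063e+04; ε/D = 0.0157; Haaland → f = 0.04655; ΔP_A = f(L/D)(ρV²/2) = 7.876e+04 Pa.
Pipe B: V = Q/A = 0.04917/0.01208 = 4.071 m/s; Re = 2.013e+04; ε/D = 8.87e-06; Haaland → f = 0.02572; ΔP_B = f(L/D)(ρV²/2) = 2.822e+05 Pa.
ΔP_A/ΔP_B = 7.876e+04/2.822e+05 = 0.279.

ΔP_A/ΔP_B ≈ 0.279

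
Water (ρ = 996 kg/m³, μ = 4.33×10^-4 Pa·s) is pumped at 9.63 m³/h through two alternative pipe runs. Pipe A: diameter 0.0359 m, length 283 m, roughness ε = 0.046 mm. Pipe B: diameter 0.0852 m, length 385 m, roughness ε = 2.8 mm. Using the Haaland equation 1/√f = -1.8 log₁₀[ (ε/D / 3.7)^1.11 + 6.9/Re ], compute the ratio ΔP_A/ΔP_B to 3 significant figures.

Pipe A: V = Q/A = 0.002675/0.001012 = 2.643 m/s; Re = 2.182e+05; ε/D = 0.00128; Haaland → f = 0.02189; ΔP_A = f(L/D)(ρV²/2) = 6.001e+05 Pa.
Pipe B: V = Q/A = 0.002675/0.005701 = 0.4692 m/s; Re = 9.195e+04; ε/D = 0.0329; Haaland → f = 0.05984; ΔP_B = f(L/D)(ρV²/2) = 2.965e+04 Pa.
ΔP_A/ΔP_B = 6.001e+05/2.965e+04 = 20.2.

ΔP_A/ΔP_B ≈ 20.2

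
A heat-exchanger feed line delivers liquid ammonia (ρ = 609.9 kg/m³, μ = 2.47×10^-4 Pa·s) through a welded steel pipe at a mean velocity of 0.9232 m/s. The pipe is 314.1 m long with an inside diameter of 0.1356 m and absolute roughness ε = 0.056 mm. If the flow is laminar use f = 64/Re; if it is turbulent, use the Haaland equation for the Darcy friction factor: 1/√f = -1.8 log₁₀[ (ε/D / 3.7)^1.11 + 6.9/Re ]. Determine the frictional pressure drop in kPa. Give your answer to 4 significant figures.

Reynolds number Re = ρVD/μ = 609.9 · 0.9232 · 0.1356 / 0.000247 = 3.091e+05.
Re > 4000 → turbulent. Relative roughness ε/D = 5.6e-05/0.1356 = 0.000413. Haaland: 1/√f = -1.8 log₁₀[(0.000413/3.7)^1.11 + 6.9/3.091e+05] = -1.8 log₁₀[4.1e-05 + 2.23e-05] = 7.557, so f = 0.01751.
Darcy-Weisbach: ΔP = f(L/D)(ρV²/2) = 0.01751·(314.1/0.1356)·(609.9·0.9232²/2) = 0.01751·2316·259.9 = 1.054e+04 Pa.
ΔP = 1.054e+04 Pa = 10.54 kPa.

ΔP ≈ 10.54 kPa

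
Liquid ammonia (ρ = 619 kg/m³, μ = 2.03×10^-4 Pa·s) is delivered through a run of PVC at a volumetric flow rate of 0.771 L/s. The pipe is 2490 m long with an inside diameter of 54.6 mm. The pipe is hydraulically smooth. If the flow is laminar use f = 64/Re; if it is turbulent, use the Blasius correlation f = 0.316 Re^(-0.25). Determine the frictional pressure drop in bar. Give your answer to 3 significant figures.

ΔP ≈ 0.316 bar

Q = 0.771 L/s = 0.771/1000 = 0.000771 m³/s.
Cross-sectional area A = πD²/4 = π(0.0546)²/4 = 0.002341 m²; mean velocity V = Q/A = 0.000771/0.002341 = 0.3293 m/s.
Reynolds number Re = ρVD/μ = 619 · 0.3293 · 0.0546 / 0.000203 = 5.482e+04.
Re > 4000 → turbulent. Smooth-pipe (Blasius): f = 0.316 Re^(-0.25) = 0.316/(5.482e+04)^0.25 = 0.02065.
Darcy-Weisbach: ΔP = f(L/D)(ρV²/2) = 0.02065·(2490/0.0546)·(619·0.3293²/2) = 0.02065·4.56e+04·33.56 = 3.161e+04 Pa.
ΔP = 3.161e+04 Pa = 0.316 bar.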